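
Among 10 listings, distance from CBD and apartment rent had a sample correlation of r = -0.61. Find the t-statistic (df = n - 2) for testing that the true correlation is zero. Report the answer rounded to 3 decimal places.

1 − r² = 1 − 0.3721 = 0.6279;  √(1−r²) = 0.792401
√(n−2) = √8 = 2.828427
t = r·√(n−2)/√(1−r²) = -0.61 · 2.828427 / 0.792401 = -2.177

-2.177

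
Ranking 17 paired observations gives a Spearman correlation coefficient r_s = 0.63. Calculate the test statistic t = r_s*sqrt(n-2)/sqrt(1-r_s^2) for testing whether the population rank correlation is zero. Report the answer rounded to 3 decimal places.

3.142

1 − r_s² = 1 − 0.3969 = 0.6031;  √(1−r_s²) = 0.776595
√(n−2) = √15 = 3.872983
t = r_s·√(n−2)/√(1−r_s²) = 0.63 · 3.872983 / 0.776595 = 3.142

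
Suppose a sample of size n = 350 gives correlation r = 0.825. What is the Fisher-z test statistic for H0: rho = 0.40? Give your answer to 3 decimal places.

13.945

z_r = atanh(0.825) = 1.172275,  z_0 = atanh(0.40) = 0.423649
SE = 1/√(n−3) = 1/√347 = 0.053683
z = (z_r − z_0)/SE = (1.172275 − 0.423649) / 0.053683 = 0.748626 / 0.053683 = 13.945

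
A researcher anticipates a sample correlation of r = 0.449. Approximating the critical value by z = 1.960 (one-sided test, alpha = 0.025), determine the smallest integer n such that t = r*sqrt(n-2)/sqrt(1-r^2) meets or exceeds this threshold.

18

r√(n−2)/√(1−r²) ≥ 1.960  ⇔  n−2 ≥ (1.960)²·(1−r²)/r²
(1−r²)/r² = (1−0.201601)/0.201601 = 3.9603
n ≥ 2 + 3.8416·3.9603 = 2 + 15.2139 = 17.2139
⌈17.2139⌉ = 18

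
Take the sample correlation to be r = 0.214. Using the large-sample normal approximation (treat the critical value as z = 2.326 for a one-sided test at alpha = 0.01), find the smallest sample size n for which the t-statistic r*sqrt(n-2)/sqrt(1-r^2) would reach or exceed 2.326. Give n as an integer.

r√(n−2)/√(1−r²) ≥ 2.326  ⇔  n−2 ≥ (2.326)²·(1−r²)/r²
(1−r²)/r² = (1−0.045796)/0.045796 = 20.8360
n ≥ 2 + 5.410276·20.8360 = 2 + 112.7285 = 114.7285
⌈114.7285⌉ = 115

115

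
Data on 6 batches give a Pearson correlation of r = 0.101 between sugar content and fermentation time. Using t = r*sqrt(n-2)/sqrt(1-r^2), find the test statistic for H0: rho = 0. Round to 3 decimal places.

0.203

1 − r² = 1 − 0.010201 = 0.989799;  √(1−r²) = 0.994886
√(n−2) = √4 = 2.000000
t = r·√(n−2)/√(1−r²) = 0.101 · 2.000000 / 0.994886 = 0.203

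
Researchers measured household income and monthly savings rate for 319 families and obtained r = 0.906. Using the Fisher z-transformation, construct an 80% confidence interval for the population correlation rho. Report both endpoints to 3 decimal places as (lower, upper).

Fisher z: z_r = atanh(r) = ½·ln((1+0.906)/(1−0.906)) = 1.504734
SE(z) = 1/√(n−3) = 1/√316 = 0.056254
80% ⇒ z* = 1.282; margin = 1.282·0.056254 = 0.072118
CI on z-scale: (1.432616, 1.576852)
Back-transform: tanh(1.432616) = 0.892201, tanh(1.576852) = 0.918109

(0.892, 0.918)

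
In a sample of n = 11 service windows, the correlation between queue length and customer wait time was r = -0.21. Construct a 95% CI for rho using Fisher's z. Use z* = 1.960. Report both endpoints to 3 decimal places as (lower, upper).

(-0.719, 0.446)

z_r = atanh(-0.21) = -0.213171;  SE = 1/√(n−3) = 1/√8 = 0.353553
z-limits: -0.213171 ± 1.960·0.353553 = -0.213171 ± 0.692964 = [-0.906135, 0.479793]
ρ-limits: (tanh -0.906135, tanh 0.479793) = (-0.719, 0.446)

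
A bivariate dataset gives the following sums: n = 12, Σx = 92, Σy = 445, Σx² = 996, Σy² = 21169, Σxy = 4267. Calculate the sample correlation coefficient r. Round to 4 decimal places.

0.7344

Numerator: nΣxy − (Σx)(Σy) = 12·4267 − (92)(445) = 10264
Denominator: √[(nΣx²−(Σx)²)(nΣy²−(Σy)²)]
  nΣx²−(Σx)² = 12·996 − 8464 = 3488;  nΣy²−(Σy)² = 12·21169 − 198025 = 56003
  √(3488·56003) = √195338464 = 13976.3537
r = 10264 / 13976.3537 = 0.7344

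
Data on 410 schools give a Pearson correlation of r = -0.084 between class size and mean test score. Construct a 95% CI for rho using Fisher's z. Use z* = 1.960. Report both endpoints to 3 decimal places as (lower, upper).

(-0.179, 0.013)

Fisher z: z_r = atanh(r) = ½·ln((1+(-0.084))/(1−(-0.084))) = -0.084198
SE(z) = 1/√(n−3) = 1/√407 = 0.049568
95% ⇒ z* = 1.960; margin = 1.960·0.049568 = 0.097153
CI on z-scale: (-0.181351, 0.012955)
Back-transform: tanh(-0.181351) = -0.179389, tanh(0.012955) = 0.012954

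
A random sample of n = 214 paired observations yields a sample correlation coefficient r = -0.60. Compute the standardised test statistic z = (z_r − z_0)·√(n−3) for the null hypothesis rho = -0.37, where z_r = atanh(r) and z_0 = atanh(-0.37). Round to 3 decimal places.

-4.426

Fisher z: atanh(-0.60) = -0.693147, atanh(-0.37) = -0.388423
z = (z_r − z_0)·√(n−3) = (-0.693147 − (-0.388423))·√211 = -0.304724 · 14.525839 = -4.426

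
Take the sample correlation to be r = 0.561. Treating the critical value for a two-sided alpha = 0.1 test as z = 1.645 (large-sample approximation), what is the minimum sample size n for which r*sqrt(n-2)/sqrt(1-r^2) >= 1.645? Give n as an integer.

8

r√(n−2)/√(1−r²) ≥ 1.645  ⇔  n−2 ≥ (1.645)²·(1−r²)/r²
(1−r²)/r² = (1−0.314721)/0.314721 = 2.1774
n ≥ 2 + 2.706025·2.1774 = 2 + 5.8921 = 7.8921
⌈7.8921⌉ = 8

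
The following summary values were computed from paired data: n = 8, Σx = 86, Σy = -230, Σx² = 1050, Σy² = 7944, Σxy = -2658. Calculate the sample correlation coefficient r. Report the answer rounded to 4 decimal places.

-0.4538

Numerator: nΣxy − (Σx)(Σy) = 8·(-2658) − (86)(-230) = -1484
Denominator: √[(nΣx²−(Σx)²)(nΣy²−(Σy)²)]
  nΣx²−(Σx)² = 8·1050 − 7396 = 1004;  nΣy²−(Σy)² = 8·7944 − 52900 = 10652
  √(1004·10652) = √10694608 = 3270.2612
r = -1484 / 3270.2612 = -0.4538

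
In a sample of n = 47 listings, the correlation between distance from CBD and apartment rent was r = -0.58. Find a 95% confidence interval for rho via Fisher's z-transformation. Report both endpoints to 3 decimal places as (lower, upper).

Fisher z: z_r = atanh(r) = ½·ln((1+(-0.58))/(1−(-0.58))) = -0.662463
SE(z) = 1/√(n−3) = 1/√44 = 0.150756
95% ⇒ z* = 1.960; margin = 1.960·0.150756 = 0.295482
CI on z-scale: (-0.957945, -0.366981)
Back-transform: tanh(-0.957945) = -0.743359, tanh(-0.366981) = -0.351348

(-0.743, -0.351)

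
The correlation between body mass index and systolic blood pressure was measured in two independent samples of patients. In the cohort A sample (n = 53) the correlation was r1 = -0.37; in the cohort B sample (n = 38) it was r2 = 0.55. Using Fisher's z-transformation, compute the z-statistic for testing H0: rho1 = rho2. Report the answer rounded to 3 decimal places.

-4.568

z1 = atanh(-0.37) = -0.388423,  z2 = atanh(0.55) = 0.618381
SE = √(1/(n1−3) + 1/(n2−3)) = √(1/50 + 1/35) = √(0.0200000 + 0.0285714) = √0.0485714 = 0.220389
z = (z1 − z2)/SE = (-0.388423 − 0.618381) / 0.220389 = -1.006804 / 0.220389 = -4.568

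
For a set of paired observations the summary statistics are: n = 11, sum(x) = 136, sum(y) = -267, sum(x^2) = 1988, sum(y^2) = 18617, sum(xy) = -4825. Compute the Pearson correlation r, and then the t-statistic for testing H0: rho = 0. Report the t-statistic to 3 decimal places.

S_xy = nΣxy − ΣxΣy = 11·(-4825) − 136·(-267) = -53075 − (-36312) = -16763
S_xx = nΣx² − (Σx)² = 11·1988 − 136² = 21868 − 18496 = 3372
S_yy = nΣy² − (Σy)² = 11·18617 − (-267)² = 204787 − 71289 = 133498
r = S_xy / √(S_xx·S_yy) = -16763 / √(3372·133498) = -16763 / √450155256 = -16763 / 21216.8625 = -0.7901
t = r·√(n−2)/√(1−r²) = -0.7901·√9 / √(1−0.624258) = -2.370300 / 0.612978 = -3.867

-3.867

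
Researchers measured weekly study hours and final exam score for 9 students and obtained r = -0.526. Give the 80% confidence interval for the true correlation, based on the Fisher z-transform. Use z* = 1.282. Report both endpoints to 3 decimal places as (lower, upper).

Fisher z: z_r = atanh(r) = ½·ln((1+(-0.526))/(1−(-0.526))) = -0.584599
SE(z) = 1/√(n−3) = 1/√6 = 0.408248
80% ⇒ z* = 1.282; margin = 1.282·0.408248 = 0.523374
CI on z-scale: (-1.107973, -0.061225)
Back-transform: tanh(-1.107973) = -0.803345, tanh(-0.061225) = -0.061149

(-0.803, -0.061)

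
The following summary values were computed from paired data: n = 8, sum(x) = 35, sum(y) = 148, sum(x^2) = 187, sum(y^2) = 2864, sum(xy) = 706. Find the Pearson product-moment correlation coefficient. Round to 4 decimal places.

S_xy = nΣxy − ΣxΣy = 8·706 − 35·148 = 5648 − 5180 = 468
S_xx = nΣx² − (Σx)² = 8·187 − 35² = 1496 − 1225 = 271
S_yy = nΣy² − (Σy)² = 8·2864 − 148² = 22912 − 21904 = 1008
r = S_xy / √(S_xx·S_yy) = 468 / √(271·1008) = 468 / √273168 = 468 / 522.6548 = 0.8954

0.8954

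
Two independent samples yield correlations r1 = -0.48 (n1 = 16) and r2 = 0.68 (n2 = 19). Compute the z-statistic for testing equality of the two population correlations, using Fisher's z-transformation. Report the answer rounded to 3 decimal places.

-3.621

Fisher z-transforms: z1 = atanh(-0.48) = -0.522984, z2 = atanh(0.68) = 0.829114; difference d = -1.352098
Var(d) = 1/13 + 1/16 = 0.0769231 + 0.0625000 = 0.1394231
z = d/√Var(d) = -1.352098 / √0.1394231 = -1.352098 / 0.373394 = -3.621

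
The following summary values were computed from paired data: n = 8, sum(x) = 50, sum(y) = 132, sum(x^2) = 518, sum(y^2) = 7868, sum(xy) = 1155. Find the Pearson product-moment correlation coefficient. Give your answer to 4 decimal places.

0.3052

S_xy = nΣxy − ΣxΣy = 8·1155 − 50·132 = 9240 − 6600 = 2640
S_xx = nΣx² − (Σx)² = 8·518 − 50² = 4144 − 2500 = 1644
S_yy = nΣy² − (Σy)² = 8·7868 − 132² = 62944 − 17424 = 45520
r = S_xy / √(S_xx·S_yy) = 2640 / √(1644·45520) = 2640 / √74834880 = 2640 / 8650.7156 = 0.3052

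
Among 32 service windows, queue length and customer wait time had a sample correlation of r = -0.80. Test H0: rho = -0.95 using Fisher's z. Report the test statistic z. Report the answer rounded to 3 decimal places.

3.948

Fisher z: atanh(-0.80) = -1.098612, atanh(-0.95) = -1.831781
z = (z_r − z_0)·√(n−3) = (-1.098612 − (-1.831781))·√29 = 0.733169 · 5.385165 = 3.948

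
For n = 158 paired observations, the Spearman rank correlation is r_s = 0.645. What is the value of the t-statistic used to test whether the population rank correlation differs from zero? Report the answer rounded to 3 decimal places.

10.542

t = r_s·√(n−2) / √(1−r_s²) with r_s = 0.645, n = 158
  = 0.645·√156 / √(1 − 0.416025)
  = 0.645·12.489996 / 0.764183
  = 8.056047 / 0.764183 = 10.542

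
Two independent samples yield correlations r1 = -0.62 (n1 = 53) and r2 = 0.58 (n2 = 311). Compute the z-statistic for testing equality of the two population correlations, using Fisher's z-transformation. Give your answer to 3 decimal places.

-9.100

z1 = atanh(-0.62) = -0.725005,  z2 = atanh(0.58) = 0.662463
SE = √(1/(n1−3) + 1/(n2−3)) = √(1/50 + 1/308) = √(0.0200000 + 0.0032468) = √0.0232468 = 0.152469
z = (z1 − z2)/SE = (-0.725005 − 0.662463) / 0.152469 = -1.387468 / 0.152469 = -9.100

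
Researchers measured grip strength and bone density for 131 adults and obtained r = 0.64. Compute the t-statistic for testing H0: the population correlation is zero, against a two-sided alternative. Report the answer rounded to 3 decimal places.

9.460

t = r·√(n−2) / √(1−r²) with r = 0.64, n = 131
  = 0.64·√129 / √(1 − 0.4096)
  = 0.64·11.357817 / 0.768375
  = 7.269003 / 0.768375 = 9.460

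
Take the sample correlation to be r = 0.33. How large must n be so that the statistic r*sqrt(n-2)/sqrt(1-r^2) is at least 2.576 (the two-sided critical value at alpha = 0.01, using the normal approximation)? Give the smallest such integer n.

57

Need r·√(n−2)/√(1−r²) ≥ 2.576
√(n−2) ≥ 2.576·√(1−0.1089) / 0.33 = 2.576·0.943981 / 0.33 = 7.3688
n−2 ≥ 54.2992  ⇒  n ≥ 56.2992
Smallest integer n = 57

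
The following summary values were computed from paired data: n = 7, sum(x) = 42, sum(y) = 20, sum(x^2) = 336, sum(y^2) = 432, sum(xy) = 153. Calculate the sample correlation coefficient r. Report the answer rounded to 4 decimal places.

Numerator: nΣxy − (Σx)(Σy) = 7·153 − (42)(20) = 231
Denominator: √[(nΣx²−(Σx)²)(nΣy²−(Σy)²)]
  nΣx²−(Σx)² = 7·336 − 1764 = 588;  nΣy²−(Σy)² = 7·432 − 400 = 2624
  √(588·2624) = √1542912 = 1242.1401
r = 231 / 1242.1401 = 0.1860

0.1860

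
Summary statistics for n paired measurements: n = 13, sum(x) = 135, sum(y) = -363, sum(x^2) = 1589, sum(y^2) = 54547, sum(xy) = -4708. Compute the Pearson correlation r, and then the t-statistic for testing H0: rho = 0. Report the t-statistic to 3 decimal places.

-1.142

S_xy = nΣxy − ΣxΣy = 13·(-4708) − 135·(-363) = -61204 − (-49005) = -12199
S_xx = nΣx² − (Σx)² = 13·1589 − 135² = 20657 − 18225 = 2432
S_yy = nΣy² − (Σy)² = 13·54547 − (-363)² = 709111 − 131769 = 577342
r = S_xy / √(S_xx·S_yy) = -12199 / √(2432·577342) = -12199 / √1404095744 = -12199 / 37471.2656 = -0.3256
t = r·√(n−2)/√(1−r²) = -0.3256·√11 / √(1−0.106015) = -1.079893 / 0.945508 = -1.142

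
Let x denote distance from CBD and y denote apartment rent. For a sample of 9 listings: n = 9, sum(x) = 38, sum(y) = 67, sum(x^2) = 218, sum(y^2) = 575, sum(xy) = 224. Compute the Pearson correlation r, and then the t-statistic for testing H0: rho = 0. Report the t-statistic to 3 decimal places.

S_xy = nΣxy − ΣxΣy = 9·224 − 38·67 = 2016 − 2546 = -530
S_xx = nΣx² − (Σx)² = 9·218 − 38² = 1962 − 1444 = 518
S_yy = nΣy² − (Σy)² = 9·575 − 67² = 5175 − 4489 = 686
r = S_xy / √(S_xx·S_yy) = -530 / √(518·686) = -530 / √355348 = -530 / 596.1107 = -0.8891
t = r·√(n−2)/√(1−r²) = -0.8891·√7 / √(1−0.790499) = -2.352337 / 0.457713 = -5.139

-5.139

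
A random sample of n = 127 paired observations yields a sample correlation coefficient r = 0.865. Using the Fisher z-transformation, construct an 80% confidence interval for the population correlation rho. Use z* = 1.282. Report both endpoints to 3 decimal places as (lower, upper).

(0.833, 0.891)

Fisher z: z_r = atanh(r) = ½·ln((1+0.865)/(1−0.865)) = 1.312871
SE(z) = 1/√(n−3) = 1/√124 = 0.089803
80% ⇒ z* = 1.282; margin = 1.282·0.089803 = 0.115127
CI on z-scale: (1.197744, 1.427998)
Back-transform: tanh(1.197744) = 0.832965, tanh(1.427998) = 0.891256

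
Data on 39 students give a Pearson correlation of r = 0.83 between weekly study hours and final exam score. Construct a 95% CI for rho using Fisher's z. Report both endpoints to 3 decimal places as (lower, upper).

(0.697, 0.908)

z_r = atanh(0.83) = 1.188136;  SE = 1/√(n−3) = 1/√36 = 0.166667
z-limits: 1.188136 ± 1.960·0.166667 = 1.188136 ± 0.326667 = [0.861469, 1.514803]
ρ-limits: (tanh 0.861469, tanh 1.514803) = (0.697, 0.908)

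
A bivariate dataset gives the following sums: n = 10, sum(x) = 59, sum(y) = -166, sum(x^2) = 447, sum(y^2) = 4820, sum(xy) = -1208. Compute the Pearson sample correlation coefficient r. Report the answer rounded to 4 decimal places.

S_xy = nΣxy − ΣxΣy = 10·(-1208) − 59·(-166) = -12080 − (-9794) = -2286
S_xx = nΣx² − (Σx)² = 10·447 − 59² = 4470 − 3481 = 989
S_yy = nΣy² − (Σy)² = 10·4820 − (-166)² = 48200 − 27556 = 20644
r = S_xy / √(S_xx·S_yy) = -2286 / √(989·20644) = -2286 / √20416916 = -2286 / 4518.5082 = -0.5059

-0.5059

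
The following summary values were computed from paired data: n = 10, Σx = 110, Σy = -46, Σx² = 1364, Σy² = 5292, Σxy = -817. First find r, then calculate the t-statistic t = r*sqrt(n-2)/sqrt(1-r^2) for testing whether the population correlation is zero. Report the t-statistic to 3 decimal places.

S_xy = nΣxy − ΣxΣy = 10·(-817) − 110·(-46) = -8170 − (-5060) = -3110
S_xx = nΣx² − (Σx)² = 10·1364 − 110² = 13640 − 12100 = 1540
S_yy = nΣy² − (Σy)² = 10·5292 − (-46)² = 52920 − 2116 = 50804
r = S_xy / √(S_xx·S_yy) = -3110 / √(1540·50804) = -3110 / √78238160 = -3110 / 8845.2337 = -0.3516
t = r·√(n−2)/√(1−r²) = -0.3516·√8 / √(1−0.123623) = -0.994475 / 0.936150 = -1.062

-1.062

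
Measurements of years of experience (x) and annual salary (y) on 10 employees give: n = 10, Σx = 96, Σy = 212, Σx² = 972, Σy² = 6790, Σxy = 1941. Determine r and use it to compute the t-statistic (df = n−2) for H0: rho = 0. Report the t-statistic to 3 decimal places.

Numerator: nΣxy − (Σx)(Σy) = 10·1941 − (96)(212) = -942
Denominator: √[(nΣx²−(Σx)²)(nΣy²−(Σy)²)]
  nΣx²−(Σx)² = 10·972 − 9216 = 504;  nΣy²−(Σy)² = 10·6790 − 44944 = 22956
  √(504·22956) = √11569824 = 3401.4444
r = -942 / 3401.4444 = -0.2769
t = r·√(n−2)/√(1−r²) = -0.2769·√8 / √(1−0.076674) = -0.783191 / 0.960899 = -0.815

-0.815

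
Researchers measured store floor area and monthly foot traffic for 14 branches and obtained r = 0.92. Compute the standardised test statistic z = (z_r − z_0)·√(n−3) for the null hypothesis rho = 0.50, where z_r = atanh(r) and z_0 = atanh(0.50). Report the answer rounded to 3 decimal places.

3.448

Fisher z: atanh(0.92) = 1.589027, atanh(0.50) = 0.549306
z = (z_r − z_0)·√(n−3) = (1.589027 − 0.549306)·√11 = 1.039721 · 3.316625 = 3.448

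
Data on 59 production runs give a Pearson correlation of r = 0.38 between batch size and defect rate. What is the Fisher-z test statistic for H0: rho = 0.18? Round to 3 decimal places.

1.632

z_r = atanh(0.38) = 0.400060,  z_0 = atanh(0.18) = 0.181983
SE = 1/√(n−3) = 1/√56 = 0.133631
z = (z_r − z_0)/SE = (0.400060 − 0.181983) / 0.133631 = 0.218077 / 0.133631 = 1.632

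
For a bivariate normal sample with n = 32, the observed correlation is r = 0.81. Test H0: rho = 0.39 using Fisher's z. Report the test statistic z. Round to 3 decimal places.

3.852

z_r = atanh(0.81) = 1.127029,  z_0 = atanh(0.39) = 0.411800
SE = 1/√(n−3) = 1/√29 = 0.185695
z = (z_r − z_0)/SE = (1.127029 − 0.411800) / 0.185695 = 0.715229 / 0.185695 = 3.852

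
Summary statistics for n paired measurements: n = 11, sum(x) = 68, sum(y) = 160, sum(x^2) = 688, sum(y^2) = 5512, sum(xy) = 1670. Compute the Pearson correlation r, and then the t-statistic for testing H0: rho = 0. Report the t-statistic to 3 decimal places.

3.276

Numerator: nΣxy − (Σx)(Σy) = 11·1670 − (68)(160) = 7490
Denominator: √[(nΣx²−(Σx)²)(nΣy²−(Σy)²)]
  nΣx²−(Σx)² = 11·688 − 4624 = 2944;  nΣy²−(Σy)² = 11·5512 − 25600 = 35032
  √(2944·35032) = √103134208 = 10155.5014
r = 7490 / 10155.5014 = 0.7375
t = r·√(n−2)/√(1−r²) = 0.7375·√9 / √(1−0.543906) = 2.212500 / 0.675347 = 3.276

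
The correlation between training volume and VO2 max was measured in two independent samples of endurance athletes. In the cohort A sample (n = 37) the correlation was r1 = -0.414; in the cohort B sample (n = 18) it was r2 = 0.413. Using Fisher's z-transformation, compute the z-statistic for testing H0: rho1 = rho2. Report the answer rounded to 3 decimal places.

-2.838

Fisher z-transforms: z1 = atanh(-0.414) = -0.440429, z2 = atanh(0.413) = 0.439223; difference d = -0.879652
Var(d) = 1/34 + 1/15 = 0.0294118 + 0.0666667 = 0.0960785
z = d/√Var(d) = -0.879652 / √0.0960785 = -0.879652 / 0.309965 = -2.838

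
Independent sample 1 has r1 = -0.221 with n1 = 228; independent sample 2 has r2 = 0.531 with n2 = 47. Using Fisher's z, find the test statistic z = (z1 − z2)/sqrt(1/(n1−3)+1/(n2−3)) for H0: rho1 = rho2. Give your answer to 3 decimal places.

z1 = atanh(-0.221) = -0.224707,  z2 = atanh(0.531) = 0.591537
SE = √(1/(n1−3) + 1/(n2−3)) = √(1/225 + 1/44) = √(0.0044444 + 0.0227273) = √0.0271717 = 0.164838
z = (z1 − z2)/SE = (-0.224707 − 0.591537) / 0.164838 = -0.816244 / 0.164838 = -4.952

-4.952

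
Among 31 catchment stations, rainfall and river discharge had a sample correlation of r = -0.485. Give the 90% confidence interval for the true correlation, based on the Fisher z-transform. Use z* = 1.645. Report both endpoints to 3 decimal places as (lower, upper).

(-0.686, -0.215)

z_r = atanh(-0.485) = -0.529502;  SE = 1/√(n−3) = 1/√28 = 0.188982
z-limits: -0.529502 ± 1.645·0.188982 = -0.529502 ± 0.310875 = [-0.840377, -0.218627]
ρ-limits: (tanh -0.840377, tanh -0.218627) = (-0.686, -0.215)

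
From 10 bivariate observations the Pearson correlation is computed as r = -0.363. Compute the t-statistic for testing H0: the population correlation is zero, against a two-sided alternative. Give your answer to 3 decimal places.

t = r·√(n−2) / √(1−r²) with r = -0.363, n = 10
  = -0.363·√8 / √(1 − 0.131769)
  = -0.363·2.828427 / 0.931789
  = -1.026719 / 0.931789 = -1.102

-1.102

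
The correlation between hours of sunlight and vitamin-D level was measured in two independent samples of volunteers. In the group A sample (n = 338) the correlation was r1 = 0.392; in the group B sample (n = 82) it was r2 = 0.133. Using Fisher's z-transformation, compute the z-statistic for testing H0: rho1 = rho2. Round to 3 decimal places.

2.242

Fisher z-transforms: z1 = atanh(0.392) = 0.414161, z2 = atanh(0.133) = 0.133793; difference d = 0.280368
Var(d) = 1/335 + 1/79 = 0.0029851 + 0.0126582 = 0.0156433
z = d/√Var(d) = 0.280368 / √0.0156433 = 0.280368 / 0.125073 = 2.242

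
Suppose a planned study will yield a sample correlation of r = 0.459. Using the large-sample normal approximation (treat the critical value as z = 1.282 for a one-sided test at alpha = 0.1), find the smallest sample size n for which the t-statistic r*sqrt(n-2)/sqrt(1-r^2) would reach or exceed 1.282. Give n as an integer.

Need r·√(n−2)/√(1−r²) ≥ 1.282
√(n−2) ≥ 1.282·√(1−0.210681) / 0.459 = 1.282·0.888436 / 0.459 = 2.4814
n−2 ≥ 6.1573  ⇒  n ≥ 8.1573
Smallest integer n = 9

9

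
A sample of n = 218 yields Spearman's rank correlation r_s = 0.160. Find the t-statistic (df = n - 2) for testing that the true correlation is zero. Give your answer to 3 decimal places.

1 − r_s² = 1 − 0.025600 = 0.974400;  √(1−r_s²) = 0.987117
√(n−2) = √216 = 14.696938
t = r_s·√(n−2)/√(1−r_s²) = 0.160 · 14.696938 / 0.987117 = 2.382

2.382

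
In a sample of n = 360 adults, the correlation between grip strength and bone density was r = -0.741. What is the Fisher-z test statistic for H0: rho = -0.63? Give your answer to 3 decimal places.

z_r = atanh(-0.741) = -0.952693,  z_0 = atanh(-0.63) = -0.741416
SE = 1/√(n−3) = 1/√357 = 0.052926
z = (z_r − z_0)/SE = (-0.952693 − (-0.741416)) / 0.052926 = -0.211277 / 0.052926 = -3.992

-3.992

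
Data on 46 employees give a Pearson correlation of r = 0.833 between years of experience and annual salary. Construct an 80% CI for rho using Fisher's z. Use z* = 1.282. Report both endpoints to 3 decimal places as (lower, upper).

z_r = atanh(0.833) = 1.197858;  SE = 1/√(n−3) = 1/√43 = 0.152499
z-limits: 1.197858 ± 1.282·0.152499 = 1.197858 ± 0.195504 = [1.002354, 1.393362]
ρ-limits: (tanh 1.002354, tanh 1.393362) = (0.763, 0.884)

(0.763, 0.884)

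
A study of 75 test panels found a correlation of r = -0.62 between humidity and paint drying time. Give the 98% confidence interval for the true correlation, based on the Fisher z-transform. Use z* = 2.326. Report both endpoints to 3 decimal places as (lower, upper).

(-0.761, -0.423)

z_r = atanh(-0.62) = -0.725005;  SE = 1/√(n−3) = 1/√72 = 0.117851
z-limits: -0.725005 ± 2.326·0.117851 = -0.725005 ± 0.274121 = [-0.999126, -0.450884]
ρ-limits: (tanh -0.999126, tanh -0.450884) = (-0.761, -0.423)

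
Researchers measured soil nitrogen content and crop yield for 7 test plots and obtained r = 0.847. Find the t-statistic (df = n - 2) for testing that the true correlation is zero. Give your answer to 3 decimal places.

3.563

t = r·√(n−2) / √(1−r²) with r = 0.847, n = 7
  = 0.847·√5 / √(1 − 0.717409)
  = 0.847·2.236068 / 0.531593
  = 1.893950 / 0.531593 = 3.563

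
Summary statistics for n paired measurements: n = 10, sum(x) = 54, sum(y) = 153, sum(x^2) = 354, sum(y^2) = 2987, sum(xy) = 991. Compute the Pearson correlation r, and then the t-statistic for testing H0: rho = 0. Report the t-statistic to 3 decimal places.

S_xy = nΣxy − ΣxΣy = 10·991 − 54·153 = 9910 − 8262 = 1648
S_xx = nΣx² − (Σx)² = 10·354 − 54² = 3540 − 2916 = 624
S_yy = nΣy² − (Σy)² = 10·2987 − 153² = 29870 − 23409 = 6461
r = S_xy / √(S_xx·S_yy) = 1648 / √(624·6461) = 1648 / √4031664 = 1648 / 2007.9004 = 0.8208
t = r·√(n−2)/√(1−r²) = 0.8208·√8 / √(1−0.673713) = 2.321573 / 0.571215 = 4.064

4.064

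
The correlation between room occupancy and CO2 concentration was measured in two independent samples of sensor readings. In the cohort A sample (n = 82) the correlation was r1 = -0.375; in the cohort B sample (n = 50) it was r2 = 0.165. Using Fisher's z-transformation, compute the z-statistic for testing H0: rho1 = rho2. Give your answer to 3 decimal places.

-3.044

z1 = atanh(-0.375) = -0.394229,  z2 = atanh(0.165) = 0.166522
SE = √(1/(n1−3) + 1/(n2−3)) = √(1/79 + 1/47) = √(0.0126582 + 0.0212766) = √0.0339348 = 0.184214
z = (z1 − z2)/SE = (-0.394229 − 0.166522) / 0.184214 = -0.560751 / 0.184214 = -3.044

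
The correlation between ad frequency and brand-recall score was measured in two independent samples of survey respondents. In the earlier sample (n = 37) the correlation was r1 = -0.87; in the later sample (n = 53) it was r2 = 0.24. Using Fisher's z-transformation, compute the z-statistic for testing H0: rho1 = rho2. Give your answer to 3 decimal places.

Fisher z-transforms: z1 = atanh(-0.87) = -1.333080, z2 = atanh(0.24) = 0.244774; difference d = -1.577854
Var(d) = 1/34 + 1/50 = 0.0294118 + 0.0200000 = 0.0494118
z = d/√Var(d) = -1.577854 / √0.0494118 = -1.577854 / 0.222288 = -7.098

-7.098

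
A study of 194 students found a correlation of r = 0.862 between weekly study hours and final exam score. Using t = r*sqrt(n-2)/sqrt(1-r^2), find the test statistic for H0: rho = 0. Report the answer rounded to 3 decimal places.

23.563

1 − r² = 1 − 0.743044 = 0.256956;  √(1−r²) = 0.506908
√(n−2) = √192 = 13.856406
t = r·√(n−2)/√(1−r²) = 0.862 · 13.856406 / 0.506908 = 23.563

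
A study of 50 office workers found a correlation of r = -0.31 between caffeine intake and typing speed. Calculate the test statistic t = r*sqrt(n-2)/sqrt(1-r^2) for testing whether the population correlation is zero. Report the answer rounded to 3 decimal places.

-2.259

t = r·√(n−2) / √(1−r²) with r = -0.31, n = 50
  = -0.31·√48 / √(1 − 0.0961)
  = -0.31·6.928203 / 0.950737
  = -2.147743 / 0.950737 = -2.259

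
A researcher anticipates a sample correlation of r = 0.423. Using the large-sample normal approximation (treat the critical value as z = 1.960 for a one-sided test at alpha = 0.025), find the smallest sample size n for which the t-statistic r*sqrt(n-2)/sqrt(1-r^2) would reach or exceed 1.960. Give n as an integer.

r√(n−2)/√(1−r²) ≥ 1.960  ⇔  n−2 ≥ (1.960)²·(1−r²)/r²
(1−r²)/r² = (1−0.178929)/0.178929 = 4.5888
n ≥ 2 + 3.8416·4.5888 = 2 + 17.6283 = 19.6283
⌈19.6283⌉ = 20

20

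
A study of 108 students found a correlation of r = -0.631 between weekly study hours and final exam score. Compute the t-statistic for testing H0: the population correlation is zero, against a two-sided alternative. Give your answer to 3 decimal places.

-8.374

t = r·√(n−2) / √(1−r²) with r = -0.631, n = 108
  = -0.631·√106 / √(1 − 0.398161)
  = -0.631·10.295630 / 0.775783
  = -6.496543 / 0.775783 = -8.374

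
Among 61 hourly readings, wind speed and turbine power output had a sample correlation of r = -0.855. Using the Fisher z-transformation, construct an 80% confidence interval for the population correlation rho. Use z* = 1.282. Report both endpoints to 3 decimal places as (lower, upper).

z_r = atanh(-0.855) = -1.274453;  SE = 1/√(n−3) = 1/√58 = 0.131306
z-limits: -1.274453 ± 1.282·0.131306 = -1.274453 ± 0.168334 = [-1.442787, -1.106119]
ρ-limits: (tanh -1.442787, tanh -1.106119) = (-0.894, -0.803)

(-0.894, -0.803)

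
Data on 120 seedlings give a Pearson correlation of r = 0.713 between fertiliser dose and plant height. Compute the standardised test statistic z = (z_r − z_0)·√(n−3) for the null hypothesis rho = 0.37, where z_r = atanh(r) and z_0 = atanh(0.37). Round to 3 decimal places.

5.461

Fisher z: atanh(0.713) = 0.893260, atanh(0.37) = 0.388423
z = (z_r − z_0)·√(n−3) = (0.893260 − 0.388423)·√117 = 0.504837 · 10.816654 = 5.461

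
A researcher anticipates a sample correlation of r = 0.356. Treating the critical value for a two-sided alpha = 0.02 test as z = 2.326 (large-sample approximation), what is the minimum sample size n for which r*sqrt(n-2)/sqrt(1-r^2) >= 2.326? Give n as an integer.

40

Need r·√(n−2)/√(1−r²) ≥ 2.326
√(n−2) ≥ 2.326·√(1−0.126736) / 0.356 = 2.326·0.934486 / 0.356 = 6.1057
n−2 ≥ 37.2796  ⇒  n ≥ 39.2796
Smallest integer n = 40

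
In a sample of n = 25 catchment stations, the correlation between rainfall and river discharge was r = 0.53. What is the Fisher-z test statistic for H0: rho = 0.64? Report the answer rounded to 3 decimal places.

-0.788

z_r = atanh(0.53) = 0.590145,  z_0 = atanh(0.64) = 0.758174
SE = 1/√(n−3) = 1/√22 = 0.213201
z = (z_r − z_0)/SE = (0.590145 − 0.758174) / 0.213201 = -0.168029 / 0.213201 = -0.788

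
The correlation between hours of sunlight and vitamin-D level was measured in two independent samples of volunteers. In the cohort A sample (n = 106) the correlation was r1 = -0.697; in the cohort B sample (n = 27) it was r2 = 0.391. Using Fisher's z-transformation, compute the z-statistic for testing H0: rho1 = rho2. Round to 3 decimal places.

z1 = atanh(-0.697) = -0.861442,  z2 = atanh(0.391) = 0.412980
SE = √(1/(n1−3) + 1/(n2−3)) = √(1/103 + 1/24) = √(0.0097087 + 0.0416667) = √0.0513754 = 0.226661
z = (z1 − z2)/SE = (-0.861442 − 0.412980) / 0.226661 = -1.274422 / 0.226661 = -5.623

-5.623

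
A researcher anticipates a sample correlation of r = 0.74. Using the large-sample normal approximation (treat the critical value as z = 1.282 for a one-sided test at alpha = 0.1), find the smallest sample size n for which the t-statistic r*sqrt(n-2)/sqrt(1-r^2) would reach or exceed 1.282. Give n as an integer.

4

r√(n−2)/√(1−r²) ≥ 1.282  ⇔  n−2 ≥ (1.282)²·(1−r²)/r²
(1−r²)/r² = (1−0.5476)/0.5476 = 0.8262
n ≥ 2 + 1.643524·0.8262 = 2 + 1.3579 = 3.3579
⌈3.3579⌉ = 4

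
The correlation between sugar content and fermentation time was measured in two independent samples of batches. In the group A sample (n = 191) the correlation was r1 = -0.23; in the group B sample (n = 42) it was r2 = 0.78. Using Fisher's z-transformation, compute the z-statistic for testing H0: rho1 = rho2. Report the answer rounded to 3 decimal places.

Fisher z-transforms: z1 = atanh(-0.23) = -0.234189, z2 = atanh(0.78) = 1.045371; difference d = -1.279560
Var(d) = 1/188 + 1/39 = 0.0053191 + 0.0256410 = 0.0309601
z = d/√Var(d) = -1.279560 / √0.0309601 = -1.279560 / 0.175955 = -7.272

-7.272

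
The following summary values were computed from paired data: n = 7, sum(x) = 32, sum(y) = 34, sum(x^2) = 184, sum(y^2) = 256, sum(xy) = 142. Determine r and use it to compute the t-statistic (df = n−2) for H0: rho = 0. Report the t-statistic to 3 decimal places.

S_xy = nΣxy − ΣxΣy = 7·142 − 32·34 = 994 − 1088 = -94
S_xx = nΣx² − (Σx)² = 7·184 − 32² = 1288 − 1024 = 264
S_yy = nΣy² − (Σy)² = 7·256 − 34² = 1792 − 1156 = 636
r = S_xy / √(S_xx·S_yy) = -94 / √(264·636) = -94 / √167904 = -94 / 409.7609 = -0.2294
t = r·√(n−2)/√(1−r²) = -0.2294·√5 / √(1−0.052624) = -0.512954 / 0.973332 = -0.527

-0.527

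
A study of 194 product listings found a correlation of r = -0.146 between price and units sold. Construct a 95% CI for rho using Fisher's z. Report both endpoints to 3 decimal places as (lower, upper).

z_r = atanh(-0.146) = -0.147051;  SE = 1/√(n−3) = 1/√191 = 0.072357
z-limits: -0.147051 ± 1.960·0.072357 = -0.147051 ± 0.141820 = [-0.288871, -0.005231]
ρ-limits: (tanh -0.288871, tanh -0.005231) = (-0.281, -0.005)

(-0.281, -0.005)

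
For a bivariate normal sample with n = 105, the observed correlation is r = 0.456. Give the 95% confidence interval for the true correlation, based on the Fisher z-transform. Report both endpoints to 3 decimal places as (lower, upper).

Fisher z: z_r = atanh(r) = ½·ln((1+0.456)/(1−0.456)) = 0.492249
SE(z) = 1/√(n−3) = 1/√102 = 0.099015
95% ⇒ z* = 1.960; margin = 1.960·0.099015 = 0.194069
CI on z-scale: (0.298180, 0.686318)
Back-transform: tanh(0.298180) = 0.289646, tanh(0.686318) = 0.595611

(0.290, 0.596)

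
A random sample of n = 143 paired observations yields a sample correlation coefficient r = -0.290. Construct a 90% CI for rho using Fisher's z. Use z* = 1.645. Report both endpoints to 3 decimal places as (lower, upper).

(-0.412, -0.158)

Fisher z: z_r = atanh(r) = ½·ln((1+(-0.290))/(1−(-0.290))) = -0.298566
SE(z) = 1/√(n−3) = 1/√140 = 0.084515
90% ⇒ z* = 1.645; margin = 1.645·0.084515 = 0.139027
CI on z-scale: (-0.437593, -0.159539)
Back-transform: tanh(-0.437593) = -0.411647, tanh(-0.159539) = -0.158199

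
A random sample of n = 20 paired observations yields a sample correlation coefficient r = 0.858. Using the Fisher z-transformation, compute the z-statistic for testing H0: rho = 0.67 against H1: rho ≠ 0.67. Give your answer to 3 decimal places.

1.958

Fisher z: atanh(0.858) = 1.285714, atanh(0.67) = 0.810743
z = (z_r − z_0)·√(n−3) = (1.285714 − 0.810743)·√17 = 0.474971 · 4.123106 = 1.958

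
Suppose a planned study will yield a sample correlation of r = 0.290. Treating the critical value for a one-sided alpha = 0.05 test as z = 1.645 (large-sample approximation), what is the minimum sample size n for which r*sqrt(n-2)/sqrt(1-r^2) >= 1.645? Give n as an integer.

r√(n−2)/√(1−r²) ≥ 1.645  ⇔  n−2 ≥ (1.645)²·(1−r²)/r²
(1−r²)/r² = (1−0.084100)/0.084100 = 10.8906
n ≥ 2 + 2.706025·10.8906 = 2 + 29.4702 = 31.4702
⌈31.4702⌉ = 32

32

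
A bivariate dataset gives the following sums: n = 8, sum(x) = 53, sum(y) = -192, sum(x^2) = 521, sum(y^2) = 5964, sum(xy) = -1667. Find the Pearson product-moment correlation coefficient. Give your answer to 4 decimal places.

Numerator: nΣxy − (Σx)(Σy) = 8·(-1667) − (53)(-192) = -3160
Denominator: √[(nΣx²−(Σx)²)(nΣy²−(Σy)²)]
  nΣx²−(Σx)² = 8·521 − 2809 = 1359;  nΣy²−(Σy)² = 8·5964 − 36864 = 10848
  √(1359·10848) = √14742432 = 3839.5875
r = -3160 / 3839.5875 = -0.8230

-0.8230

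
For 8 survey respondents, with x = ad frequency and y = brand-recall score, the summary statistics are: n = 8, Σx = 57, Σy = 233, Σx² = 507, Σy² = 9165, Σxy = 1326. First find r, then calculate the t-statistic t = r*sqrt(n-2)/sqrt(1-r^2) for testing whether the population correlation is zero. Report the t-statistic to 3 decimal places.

-2.285

Numerator: nΣxy − (Σx)(Σy) = 8·1326 − (57)(233) = -2673
Denominator: √[(nΣx²−(Σx)²)(nΣy²−(Σy)²)]
  nΣx²−(Σx)² = 8·507 − 3249 = 807;  nΣy²−(Σy)² = 8·9165 − 54289 = 19031
  √(807·19031) = √15358017 = 3918.9306
r = -2673 / 3918.9306 = -0.6821
t = r·√(n−2)/√(1−r²) = -0.6821·√6 / √(1−0.465260) = -1.670797 / 0.731259 = -2.285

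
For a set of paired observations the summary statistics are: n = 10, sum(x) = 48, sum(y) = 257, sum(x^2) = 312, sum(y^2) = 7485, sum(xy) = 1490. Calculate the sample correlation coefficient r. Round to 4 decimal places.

Numerator: nΣxy − (Σx)(Σy) = 10·1490 − (48)(257) = 2564
Denominator: √[(nΣx²−(Σx)²)(nΣy²−(Σy)²)]
  nΣx²−(Σx)² = 10·312 − 2304 = 816;  nΣy²−(Σy)² = 10·7485 − 66049 = 8801
  √(816·8801) = √7181616 = 2679.8537
r = 2564 / 2679.8537 = 0.9568

0.9568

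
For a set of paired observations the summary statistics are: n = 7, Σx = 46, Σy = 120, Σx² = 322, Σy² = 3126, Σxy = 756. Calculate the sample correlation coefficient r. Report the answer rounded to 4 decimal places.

S_xy = nΣxy − ΣxΣy = 7·756 − 46·120 = 5292 − 5520 = -228
S_xx = nΣx² − (Σx)² = 7·322 − 46² = 2254 − 2116 = 138
S_yy = nΣy² − (Σy)² = 7·3126 − 120² = 21882 − 14400 = 7482
r = S_xy / √(S_xx·S_yy) = -228 / √(138·7482) = -228 / √1032516 = -228 / 1016.1279 = -0.2244

-0.2244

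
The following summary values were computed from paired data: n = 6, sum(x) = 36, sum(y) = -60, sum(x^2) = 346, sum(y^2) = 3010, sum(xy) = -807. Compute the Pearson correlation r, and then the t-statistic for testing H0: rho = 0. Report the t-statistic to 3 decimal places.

S_xy = nΣxy − ΣxΣy = 6·(-807) − 36·(-60) = -4842 − (-2160) = -2682
S_xx = nΣx² − (Σx)² = 6·346 − 36² = 2076 − 1296 = 780
S_yy = nΣy² − (Σy)² = 6·3010 − (-60)² = 18060 − 3600 = 14460
r = S_xy / √(S_xx·S_yy) = -2682 / √(780·14460) = -2682 / √11278800 = -2682 / 3358.3925 = -0.7986
t = r·√(n−2)/√(1−r²) = -0.7986·√4 / √(1−0.637762) = -1.597200 / 0.601862 = -2.654

-2.654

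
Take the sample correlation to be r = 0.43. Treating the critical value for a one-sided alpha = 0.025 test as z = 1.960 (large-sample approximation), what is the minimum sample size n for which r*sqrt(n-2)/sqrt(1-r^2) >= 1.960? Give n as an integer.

19

Need r·√(n−2)/√(1−r²) ≥ 1.960
√(n−2) ≥ 1.960·√(1−0.1849) / 0.43 = 1.960·0.902829 / 0.43 = 4.1152
n−2 ≥ 16.9349  ⇒  n ≥ 18.9349
Smallest integer n = 19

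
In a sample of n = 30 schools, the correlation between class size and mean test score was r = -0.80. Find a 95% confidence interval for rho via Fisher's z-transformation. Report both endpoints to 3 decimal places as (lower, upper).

Fisher z: z_r = atanh(r) = ½·ln((1+(-0.80))/(1−(-0.80))) = -1.098612
SE(z) = 1/√(n−3) = 1/√27 = 0.192450
95% ⇒ z* = 1.960; margin = 1.960·0.192450 = 0.377202
CI on z-scale: (-1.475814, -0.721410)
Back-transform: tanh(-1.475814) = -0.900681, tanh(-0.721410) = -0.617782

(-0.901, -0.618)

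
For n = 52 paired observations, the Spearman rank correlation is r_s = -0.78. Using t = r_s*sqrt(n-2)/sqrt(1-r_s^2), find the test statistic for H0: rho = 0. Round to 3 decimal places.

-8.814

1 − r_s² = 1 − 0.6084 = 0.3916;  √(1−r_s²) = 0.625780
√(n−2) = √50 = 7.071068
t = r_s·√(n−2)/√(1−r_s²) = -0.78 · 7.071068 / 0.625780 = -8.814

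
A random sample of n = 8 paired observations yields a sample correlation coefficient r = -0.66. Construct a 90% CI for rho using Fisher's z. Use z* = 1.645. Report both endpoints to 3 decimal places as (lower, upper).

Fisher z: z_r = atanh(r) = ½·ln((1+(-0.66))/(1−(-0.66))) = -0.792814
SE(z) = 1/√(n−3) = 1/√5 = 0.447214
90% ⇒ z* = 1.645; margin = 1.645·0.447214 = 0.735667
CI on z-scale: (-1.528481, -0.057147)
Back-transform: tanh(-1.528481) = -0.910164, tanh(-0.057147) = -0.057085

(-0.910, -0.057)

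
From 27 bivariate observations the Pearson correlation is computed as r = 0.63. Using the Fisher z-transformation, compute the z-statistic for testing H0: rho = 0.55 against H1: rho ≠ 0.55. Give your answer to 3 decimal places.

z_r = atanh(0.63) = 0.741416,  z_0 = atanh(0.55) = 0.618381
SE = 1/√(n−3) = 1/√24 = 0.204124
z = (z_r − z_0)/SE = (0.741416 − 0.618381) / 0.204124 = 0.123035 / 0.204124 = 0.603

0.603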